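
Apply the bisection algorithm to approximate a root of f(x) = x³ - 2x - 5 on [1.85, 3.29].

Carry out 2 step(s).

f(x) = x³ - 2x - 5
Initial interval: [1.85, 3.29]

Iteration 1:
  c_1 = (1.850000 + 3.290000)/2 = 2.570000
  f(c_1) = f(2.570000) = 6.834593
  f(a) × f(c) < 0, new interval: [1.850000, 2.570000]
Iteration 2:
  c_2 = (1.850000 + 2.570000)/2 = 2.210000
  f(c_2) = f(2.210000) = 1.373861
  f(a) × f(c) < 0, new interval: [1.850000, 2.210000]

After 2 iteration(s), the approximation is c_2 = 2.210000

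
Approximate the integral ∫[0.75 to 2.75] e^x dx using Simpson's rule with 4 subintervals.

f(x) = e^x
a = 0.75, b = 2.75, n = 4
h = (b - a)/n = 0.500000

Simpson's rule: (h/3)[f(x₀) + 4f(x₁) + 2f(x₂) + ... + f(xₙ)]

x_0 = 0.7500, f(x_0) = 2.117000, coefficient = 1
x_1 = 1.2500, f(x_1) = 3.490343, coefficient = 4
x_2 = 1.7500, f(x_2) = 5.754603, coefficient = 2
x_3 = 2.2500, f(x_3) = 9.487736, coefficient = 4
x_4 = 2.7500, f(x_4) = 15.642632, coefficient = 1

I ≈ (0.500000/3) × 81.181152 = 13.530192
Exact value: 13.525632
Error: 0.004560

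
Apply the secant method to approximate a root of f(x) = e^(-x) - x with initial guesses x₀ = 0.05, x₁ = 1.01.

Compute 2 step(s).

f(x) = e^(-x) - x
x₀ = 0.05, x₁ = 1.01

Secant formula: x_{n+1} = x_n - f(x_n)(x_n - x_{n-1})/(f(x_n) - f(x_{n-1}))

Iteration 1:
  f(0.050000) = 0.901229
  f(1.010000) = -0.645781
  x_2 = 1.010000 - (-0.645781)×(1.010000 - 0.050000)/(-0.645781 - 0.901229)
       = 0.609259
Iteration 2:
  f(1.010000) = -0.645781
  f(0.609259) = -0.065506
  x_3 = 0.609259 - (-0.065506)×(0.609259 - 1.010000)/(-0.065506 - (-0.645781))
       = 0.564021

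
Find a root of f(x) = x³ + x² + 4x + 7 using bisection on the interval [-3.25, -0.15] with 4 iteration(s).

f(x) = x³ + x² + 4x + 7
Initial interval: [-3.25, -0.15]

Iteration 1:
  c_1 = (-3.250000 + (-0.150000))/2 = -1.700000
  f(c_1) = f(-1.700000) = -1.823000
  f(a) × f(c) ≥ 0, new interval: [-1.700000, -0.150000]
Iteration 2:
  c_2 = (-1.700000 + (-0.150000))/2 = -0.925000
  f(c_2) = f(-0.925000) = 3.364172
  f(a) × f(c) < 0, new interval: [-1.700000, -0.925000]
Iteration 3:
  c_3 = (-1.700000 + (-0.925000))/2 = -1.312500
  f(c_3) = f(-1.312500) = 1.211670
  f(a) × f(c) < 0, new interval: [-1.700000, -1.312500]
Iteration 4:
  c_4 = (-1.700000 + (-1.312500))/2 = -1.506250
  f(c_4) = f(-1.506250) = -0.173574
  f(a) × f(c) ≥ 0, new interval: [-1.506250, -1.312500]

After 4 iteration(s), the approximation is c_4 = -1.506250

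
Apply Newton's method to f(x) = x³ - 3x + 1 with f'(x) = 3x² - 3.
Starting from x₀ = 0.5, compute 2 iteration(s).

f(x) = x³ - 3x + 1
f'(x) = 3x² - 3
x₀ = 0.5

Newton-Raphson formula: x_{n+1} = x_n - f(x_n)/f'(x_n)

Iteration 1:
  f(0.500000) = -0.375000
  f'(0.500000) = -2.250000
  x_1 = 0.500000 - (-0.375000)/(-2.250000) = 0.333333
Iteration 2:
  f(0.333333) = 0.037037
  f'(0.333333) = -2.666667
  x_2 = 0.333333 - 0.037037/(-2.666667) = 0.347222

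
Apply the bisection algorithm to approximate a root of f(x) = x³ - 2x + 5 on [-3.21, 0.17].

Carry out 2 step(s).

f(x) = x³ - 2x + 5
Initial interval: [-3.21, 0.17]

Iteration 1:
  c_1 = (-3.210000 + 0.170000)/2 = -1.520000
  f(c_1) = f(-1.520000) = 4.528192
  f(a) × f(c) < 0, new interval: [-3.210000, -1.520000]
Iteration 2:
  c_2 = (-3.210000 + (-1.520000))/2 = -2.365000
  f(c_2) = f(-2.365000) = -3.497977
  f(a) × f(c) ≥ 0, new interval: [-2.365000, -1.520000]

After 2 iteration(s), the approximation is c_2 = -2.365000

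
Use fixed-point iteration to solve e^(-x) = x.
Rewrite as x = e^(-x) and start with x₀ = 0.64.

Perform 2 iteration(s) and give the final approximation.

Equation: e^(-x) = x
Fixed-point form: x = e^(-x)
x₀ = 0.64

x_1 = g(0.640000) = 0.527292
x_2 = g(0.527292) = 0.590201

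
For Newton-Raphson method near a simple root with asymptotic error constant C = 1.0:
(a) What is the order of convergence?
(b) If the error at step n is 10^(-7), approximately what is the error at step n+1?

(a) Newton-Raphson has quadratic (order 2) convergence near simple roots.
    This means |e_{n+1}| ≈ C|e_n|².

(b) With |e_n| = 10^(-7) and C = 1.0:
    |e_{n+1}| ≈ 1.0 × (10^(-7))² = 1.0 × 10^(-14)

(a) 2 (quadratic); (b) |e_{n+1}| ≈ 1.000e-14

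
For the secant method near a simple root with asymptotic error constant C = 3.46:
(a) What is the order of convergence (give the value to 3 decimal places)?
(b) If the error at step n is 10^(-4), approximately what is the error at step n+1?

(a) Secant method has superlinear convergence with order φ = (1+√5)/2 ≈ 1.618.
    This means |e_{n+1}| ≈ C|e_n|^1.618.

(b) With |e_n| = 10^(-4) and C = 3.46:
    |e_{n+1}| ≈ 3.46 × (10^(-4))^1.618 = 3.46 × 10^(-6.47)

(a) ≈ 1.618 (golden ratio); (b) |e_{n+1}| ≈ 1.167e-06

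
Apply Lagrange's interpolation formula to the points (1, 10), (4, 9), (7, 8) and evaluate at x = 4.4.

Lagrange interpolation formula:
P(x) = Σ yᵢ × Lᵢ(x)
where Lᵢ(x) = Π_{j≠i} (x - xⱼ)/(xᵢ - xⱼ)

L_0(4.4) = (4.4 - 4)/(1 - 4) × (4.4 - 7)/(1 - 7) = -0.057778
L_1(4.4) = (4.4 - 1)/(4 - 1) × (4.4 - 7)/(4 - 7) = 0.982222
L_2(4.4) = (4.4 - 1)/(7 - 1) × (4.4 - 4)/(7 - 4) = 0.075556

P(4.4) = 10×L_0(4.4) + 9×L_1(4.4) + 8×L_2(4.4)
P(4.4) = 8.866667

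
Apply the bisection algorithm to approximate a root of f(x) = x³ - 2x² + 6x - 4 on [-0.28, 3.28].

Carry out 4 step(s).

f(x) = x³ - 2x² + 6x - 4
Initial interval: [-0.28, 3.28]

Iteration 1:
  c_1 = (-0.280000 + 3.280000)/2 = 1.500000
  f(c_1) = f(1.500000) = 3.875000
  f(a) × f(c) < 0, new interval: [-0.280000, 1.500000]
Iteration 2:
  c_2 = (-0.280000 + 1.500000)/2 = 0.610000
  f(c_2) = f(0.610000) = -0.857219
  f(a) × f(c) ≥ 0, new interval: [0.610000, 1.500000]
Iteration 3:
  c_3 = (0.610000 + 1.500000)/2 = 1.055000
  f(c_3) = f(1.055000) = 1.278191
  f(a) × f(c) < 0, new interval: [0.610000, 1.055000]
Iteration 4:
  c_4 = (0.610000 + 1.055000)/2 = 0.832500
  f(c_4) = f(0.832500) = 0.185857
  f(a) × f(c) < 0, new interval: [0.610000, 0.832500]

After 4 iteration(s), the approximation is c_4 = 0.832500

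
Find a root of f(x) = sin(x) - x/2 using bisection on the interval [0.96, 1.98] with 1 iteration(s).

f(x) = sin(x) - x/2
Initial interval: [0.96, 1.98]

Iteration 1:
  c_1 = (0.960000 + 1.980000)/2 = 1.470000
  f(c_1) = f(1.470000) = 0.259924
  f(a) × f(c) ≥ 0, new interval: [1.470000, 1.980000]

After 1 iteration(s), the approximation is c_1 = 1.470000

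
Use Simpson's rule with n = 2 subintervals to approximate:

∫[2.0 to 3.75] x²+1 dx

f(x) = x²+1
a = 2.0, b = 3.75, n = 2
h = (b - a)/n = 0.875000

Simpson's rule: (h/3)[f(x₀) + 4f(x₁) + 2f(x₂) + ... + f(xₙ)]

x_0 = 2.0000, f(x_0) = 5.000000, coefficient = 1
x_1 = 2.8750, f(x_1) = 9.265625, coefficient = 4
x_2 = 3.7500, f(x_2) = 15.062500, coefficient = 1

I ≈ (0.875000/3) × 57.125000 = 16.661458
Exact value: 16.661458
Error: 0.000000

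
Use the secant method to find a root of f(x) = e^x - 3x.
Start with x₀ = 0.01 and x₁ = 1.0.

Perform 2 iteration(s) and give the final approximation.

f(x) = e^x - 3x
x₀ = 0.01, x₁ = 1.0

Secant formula: x_{n+1} = x_n - f(x_n)(x_n - x_{n-1})/(f(x_n) - f(x_{n-1}))

Iteration 1:
  f(0.010000) = 0.980050
  f(1.000000) = -0.281718
  x_2 = 1.000000 - (-0.281718)×(1.000000 - 0.010000)/(-0.281718 - 0.980050)
       = 0.778960
Iteration 2:
  f(1.000000) = -0.281718
  f(0.778960) = -0.157675
  x_3 = 0.778960 - (-0.157675)×(0.778960 - 1.000000)/(-0.157675 - (-0.281718))
       = 0.497988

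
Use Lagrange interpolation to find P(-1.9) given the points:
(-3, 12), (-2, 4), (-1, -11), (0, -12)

Lagrange interpolation formula:
P(x) = Σ yᵢ × Lᵢ(x)
where Lᵢ(x) = Π_{j≠i} (x - xⱼ)/(xᵢ - xⱼ)

L_0(-1.9) = (-1.9 - (-2))/(-3 - (-2)) × (-1.9 - (-1))/(-3 - (-1)) × (-1.9 - 0)/(-3 - 0) = -0.028500
L_1(-1.9) = (-1.9 - (-3))/(-2 - (-3)) × (-1.9 - (-1))/(-2 - (-1)) × (-1.9 - 0)/(-2 - 0) = 0.940500
L_2(-1.9) = (-1.9 - (-3))/(-1 - (-3)) × (-1.9 - (-2))/(-1 - (-2)) × (-1.9 - 0)/(-1 - 0) = 0.104500
L_3(-1.9) = (-1.9 - (-3))/(0 - (-3)) × (-1.9 - (-2))/(0 - (-2)) × (-1.9 - (-1))/(0 - (-1)) = -0.016500

P(-1.9) = 12×L_0(-1.9) + 4×L_1(-1.9) + (-11)×L_2(-1.9) + (-12)×L_3(-1.9)
P(-1.9) = 2.468500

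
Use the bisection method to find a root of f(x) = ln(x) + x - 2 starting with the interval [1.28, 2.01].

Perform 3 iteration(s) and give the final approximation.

f(x) = ln(x) + x - 2
Initial interval: [1.28, 2.01]

Iteration 1:
  c_1 = (1.280000 + 2.010000)/2 = 1.645000
  f(c_1) = f(1.645000) = 0.142740
  f(a) × f(c) < 0, new interval: [1.280000, 1.645000]
Iteration 2:
  c_2 = (1.280000 + 1.645000)/2 = 1.462500
  f(c_2) = f(1.462500) = -0.157353
  f(a) × f(c) ≥ 0, new interval: [1.462500, 1.645000]
Iteration 3:
  c_3 = (1.462500 + 1.645000)/2 = 1.553750
  f(c_3) = f(1.553750) = -0.005579
  f(a) × f(c) ≥ 0, new interval: [1.553750, 1.645000]

After 3 iteration(s), the approximation is c_3 = 1.553750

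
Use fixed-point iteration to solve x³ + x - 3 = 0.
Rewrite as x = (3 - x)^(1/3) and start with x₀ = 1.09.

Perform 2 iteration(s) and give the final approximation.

Equation: x³ + x - 3 = 0
Fixed-point form: x = (3 - x)^(1/3)
x₀ = 1.09

x_1 = g(1.090000) = 1.240731
x_2 = g(1.240731) = 1.207195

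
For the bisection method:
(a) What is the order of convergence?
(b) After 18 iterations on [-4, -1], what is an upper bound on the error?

(a) Bisection has linear (order 1) convergence; the error is halved each step.

(b) Error bound = (b-a)/2^n = (-1 - (-4))/2^{18}
    = 3/2^{18}

(a) 1 (linear); (b) error ≤ 1.14e-05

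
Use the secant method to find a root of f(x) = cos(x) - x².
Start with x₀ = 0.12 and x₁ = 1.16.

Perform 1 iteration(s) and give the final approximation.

f(x) = cos(x) - x²
x₀ = 0.12, x₁ = 1.16

Secant formula: x_{n+1} = x_n - f(x_n)(x_n - x_{n-1})/(f(x_n) - f(x_{n-1}))

Iteration 1:
  f(0.120000) = 0.978409
  f(1.160000) = -0.946260
  x_2 = 1.160000 - (-0.946260)×(1.160000 - 0.120000)/(-0.946260 - 0.978409)
       = 0.648686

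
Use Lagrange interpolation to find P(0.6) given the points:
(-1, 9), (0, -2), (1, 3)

Lagrange interpolation formula:
P(x) = Σ yᵢ × Lᵢ(x)
where Lᵢ(x) = Π_{j≠i} (x - xⱼ)/(xᵢ - xⱼ)

L_0(0.6) = (0.6 - 0)/(-1 - 0) × (0.6 - 1)/(-1 - 1) = -0.120000
L_1(0.6) = (0.6 - (-1))/(0 - (-1)) × (0.6 - 1)/(0 - 1) = 0.640000
L_2(0.6) = (0.6 - (-1))/(1 - (-1)) × (0.6 - 0)/(1 - 0) = 0.480000

P(0.6) = 9×L_0(0.6) + (-2)×L_1(0.6) + 3×L_2(0.6)
P(0.6) = -0.920000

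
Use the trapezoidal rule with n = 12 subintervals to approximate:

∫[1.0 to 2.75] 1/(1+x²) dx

f(x) = 1/(1+x²)
a = 1.0, b = 2.75, n = 12
h = (b - a)/n = 0.145833

Trapezoidal rule: (h/2)[f(x₀) + 2f(x₁) + 2f(x₂) + ... + f(xₙ)]

x_0 = 1.0000, f(x_0) = 0.500000, coefficient = 1
x_1 = 1.1458, f(x_1) = 0.432351, coefficient = 2
x_2 = 1.2917, f(x_2) = 0.374756, coefficient = 2
x_3 = 1.4375, f(x_3) = 0.326115, coefficient = 2
x_4 = 1.5833, f(x_4) = 0.285149, coefficient = 2
x_5 = 1.7292, f(x_5) = 0.250625, coefficient = 2
x_6 = 1.8750, f(x_6) = 0.221453, coefficient = 2
x_7 = 2.0208, f(x_7) = 0.196705, coefficient = 2
x_8 = 2.1667, f(x_8) = 0.175610, coefficient = 2
x_9 = 2.3125, f(x_9) = 0.157538, coefficient = 2
x_10 = 2.4583, f(x_10) = 0.141977, coefficient = 2
x_11 = 2.6042, f(x_11) = 0.128507, coefficient = 2
x_12 = 2.7500, f(x_12) = 0.116788, coefficient = 1

I ≈ (0.145833/2) × 5.998360 = 0.437380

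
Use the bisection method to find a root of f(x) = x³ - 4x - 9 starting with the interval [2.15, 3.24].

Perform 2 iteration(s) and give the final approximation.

f(x) = x³ - 4x - 9
Initial interval: [2.15, 3.24]

Iteration 1:
  c_1 = (2.150000 + 3.240000)/2 = 2.695000
  f(c_1) = f(2.695000) = -0.206148
  f(a) × f(c) ≥ 0, new interval: [2.695000, 3.240000]
Iteration 2:
  c_2 = (2.695000 + 3.240000)/2 = 2.967500
  f(c_2) = f(2.967500) = 5.261972
  f(a) × f(c) < 0, new interval: [2.695000, 2.967500]

After 2 iteration(s), the approximation is c_2 = 2.967500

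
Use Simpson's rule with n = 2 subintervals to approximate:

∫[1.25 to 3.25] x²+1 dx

f(x) = x²+1
a = 1.25, b = 3.25, n = 2
h = (b - a)/n = 1.000000

Simpson's rule: (h/3)[f(x₀) + 4f(x₁) + 2f(x₂) + ... + f(xₙ)]

x_0 = 1.2500, f(x_0) = 2.562500, coefficient = 1
x_1 = 2.2500, f(x_1) = 6.062500, coefficient = 4
x_2 = 3.2500, f(x_2) = 11.562500, coefficient = 1

I ≈ (1.000000/3) × 38.375000 = 12.791667
Exact value: 12.791667
Error: 0.000000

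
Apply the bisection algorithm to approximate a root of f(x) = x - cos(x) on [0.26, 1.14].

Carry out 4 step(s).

f(x) = x - cos(x)
Initial interval: [0.26, 1.14]

Iteration 1:
  c_1 = (0.260000 + 1.140000)/2 = 0.700000
  f(c_1) = f(0.700000) = -0.064842
  f(a) × f(c) ≥ 0, new interval: [0.700000, 1.140000]
Iteration 2:
  c_2 = (0.700000 + 1.140000)/2 = 0.920000
  f(c_2) = f(0.920000) = 0.314180
  f(a) × f(c) < 0, new interval: [0.700000, 0.920000]
Iteration 3:
  c_3 = (0.700000 + 0.920000)/2 = 0.810000
  f(c_3) = f(0.810000) = 0.120502
  f(a) × f(c) < 0, new interval: [0.700000, 0.810000]
Iteration 4:
  c_4 = (0.700000 + 0.810000)/2 = 0.755000
  f(c_4) = f(0.755000) = 0.026728
  f(a) × f(c) < 0, new interval: [0.700000, 0.755000]

After 4 iteration(s), the approximation is c_4 = 0.755000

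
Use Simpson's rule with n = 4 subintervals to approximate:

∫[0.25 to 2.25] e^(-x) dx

f(x) = e^(-x)
a = 0.25, b = 2.25, n = 4
h = (b - a)/n = 0.500000

Simpson's rule: (h/3)[f(x₀) + 4f(x₁) + 2f(x₂) + ... + f(xₙ)]

x_0 = 0.2500, f(x_0) = 0.778801, coefficient = 1
x_1 = 0.7500, f(x_1) = 0.472367, coefficient = 4
x_2 = 1.2500, f(x_2) = 0.286505, coefficient = 2
x_3 = 1.7500, f(x_3) = 0.173774, coefficient = 4
x_4 = 2.2500, f(x_4) = 0.105399, coefficient = 1

I ≈ (0.500000/3) × 4.041772 = 0.673629
Exact value: 0.673402
Error: 0.000227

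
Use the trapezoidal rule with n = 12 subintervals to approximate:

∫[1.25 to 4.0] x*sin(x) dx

f(x) = x*sin(x)
a = 1.25, b = 4.0, n = 12
h = (b - a)/n = 0.229167

Trapezoidal rule: (h/2)[f(x₀) + 2f(x₁) + 2f(x₂) + ... + f(xₙ)]

x_0 = 1.2500, f(x_0) = 1.186231, coefficient = 1
x_1 = 1.4792, f(x_1) = 1.472961, coefficient = 2
x_2 = 1.7083, f(x_2) = 1.692201, coefficient = 2
x_3 = 1.9375, f(x_3) = 1.808684, coefficient = 2
x_4 = 2.1667, f(x_4) = 1.793264, coefficient = 2
x_5 = 2.3958, f(x_5) = 1.625644, coefficient = 2
x_6 = 2.6250, f(x_6) = 1.296541, coefficient = 2
x_7 = 2.8542, f(x_7) = 0.809113, coefficient = 2
x_8 = 3.0833, f(x_8) = 0.179531, coefficient = 2
x_9 = 3.3125, f(x_9) = -0.563379, coefficient = 2
x_10 = 3.5417, f(x_10) = -1.379431, coefficient = 2
x_11 = 3.7708, f(x_11) = -2.219252, coefficient = 2
x_12 = 4.0000, f(x_12) = -3.027210, coefficient = 1

I ≈ (0.229167/2) × 11.190775 = 1.282276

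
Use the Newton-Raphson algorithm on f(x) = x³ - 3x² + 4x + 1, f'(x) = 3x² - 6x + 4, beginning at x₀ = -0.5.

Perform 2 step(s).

f(x) = x³ - 3x² + 4x + 1
f'(x) = 3x² - 6x + 4
x₀ = -0.5

Newton-Raphson formula: x_{n+1} = x_n - f(x_n)/f'(x_n)

Iteration 1:
  f(-0.500000) = -1.875000
  f'(-0.500000) = 7.750000
  x_1 = -0.500000 - (-1.875000)/7.750000 = -0.258065
Iteration 2:
  f(-0.258065) = -0.249236
  f'(-0.258065) = 5.748179
  x_2 = -0.258065 - (-0.249236)/5.748179 = -0.214705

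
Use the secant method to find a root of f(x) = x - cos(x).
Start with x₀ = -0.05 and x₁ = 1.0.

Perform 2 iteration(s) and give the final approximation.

f(x) = x - cos(x)
x₀ = -0.05, x₁ = 1.0

Secant formula: x_{n+1} = x_n - f(x_n)(x_n - x_{n-1})/(f(x_n) - f(x_{n-1}))

Iteration 1:
  f(-0.050000) = -1.048750
  f(1.000000) = 0.459698
  x_2 = 1.000000 - 0.459698×(1.000000 - (-0.050000))/(0.459698 - (-1.048750))
       = 0.680014
Iteration 2:
  f(1.000000) = 0.459698
  f(0.680014) = -0.097550
  x_3 = 0.680014 - (-0.097550)×(0.680014 - 1.000000)/(-0.097550 - 0.459698)
       = 0.736030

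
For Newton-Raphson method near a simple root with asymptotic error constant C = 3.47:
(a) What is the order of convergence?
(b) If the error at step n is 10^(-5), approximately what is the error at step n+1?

(a) Newton-Raphson has quadratic (order 2) convergence near simple roots.
    This means |e_{n+1}| ≈ C|e_n|².

(b) With |e_n| = 10^(-5) and C = 3.47:
    |e_{n+1}| ≈ 3.47 × (10^(-5))² = 3.47 × 10^(-10)

(a) 2 (quadratic); (b) |e_{n+1}| ≈ 3.470e-10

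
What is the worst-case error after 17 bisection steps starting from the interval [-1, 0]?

Bisection error bound: |error| ≤ (b-a)/2^n
|error| ≤ (0 - (-1))/2^17 = 1/2^17
|error| ≤ 0.0000076294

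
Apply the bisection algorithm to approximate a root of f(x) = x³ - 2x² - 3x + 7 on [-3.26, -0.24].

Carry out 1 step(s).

f(x) = x³ - 2x² - 3x + 7
Initial interval: [-3.26, -0.24]

Iteration 1:
  c_1 = (-3.260000 + (-0.240000))/2 = -1.750000
  f(c_1) = f(-1.750000) = 0.765625
  f(a) × f(c) < 0, new interval: [-3.260000, -1.750000]

After 1 iteration(s), the approximation is c_1 = -1.750000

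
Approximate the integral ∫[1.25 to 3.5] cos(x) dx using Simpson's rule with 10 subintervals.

f(x) = cos(x)
a = 1.25, b = 3.5, n = 10
h = (b - a)/n = 0.225000

Simpson's rule: (h/3)[f(x₀) + 4f(x₁) + 2f(x₂) + ... + f(xₙ)]

x_0 = 1.2500, f(x_0) = 0.315322, coefficient = 1
x_1 = 1.4750, f(x_1) = 0.095650, coefficient = 4
x_2 = 1.7000, f(x_2) = -0.128844, coefficient = 2
x_3 = 1.9250, f(x_3) = -0.346844, coefficient = 4
x_4 = 2.1500, f(x_4) = -0.547358, coefficient = 2
x_5 = 2.3750, f(x_5) = -0.720278, coefficient = 4
x_6 = 2.6000, f(x_6) = -0.856889, coefficient = 2
x_7 = 2.8250, f(x_7) = -0.950302, coefficient = 4
x_8 = 3.0500, f(x_8) = -0.995808, coefficient = 2
x_9 = 3.2750, f(x_9) = -0.991114, coefficient = 4
x_10 = 3.5000, f(x_10) = -0.936457, coefficient = 1

I ≈ (0.225000/3) × -17.330486 = -1.299786
Exact value: -1.299768
Error: 0.000019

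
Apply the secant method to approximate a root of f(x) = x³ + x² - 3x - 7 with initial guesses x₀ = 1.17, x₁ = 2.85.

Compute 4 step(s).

f(x) = x³ + x² - 3x - 7
x₀ = 1.17, x₁ = 2.85

Secant formula: x_{n+1} = x_n - f(x_n)(x_n - x_{n-1})/(f(x_n) - f(x_{n-1}))

Iteration 1:
  f(1.170000) = -7.539487
  f(2.850000) = 15.721625
  x_2 = 2.850000 - 15.721625×(2.850000 - 1.170000)/(15.721625 - (-7.539487))
       = 1.714528
Iteration 2:
  f(2.850000) = 15.721625
  f(1.714528) = -4.163936
  x_3 = 1.714528 - (-4.163936)×(1.714528 - 2.850000)/(-4.163936 - 15.721625)
       = 1.952290
Iteration 3:
  f(1.714528) = -4.163936
  f(1.952290) = -1.604399
  x_4 = 1.952290 - (-1.604399)×(1.952290 - 1.714528)/(-1.604399 - (-4.163936))
       = 2.101327
Iteration 4:
  f(1.952290) = -1.604399
  f(2.101327) = 0.390165
  x_5 = 2.101327 - 0.390165×(2.101327 - 1.952290)/(0.390165 - (-1.604399))
       = 2.072174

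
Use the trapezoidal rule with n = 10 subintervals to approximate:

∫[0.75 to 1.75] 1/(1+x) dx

f(x) = 1/(1+x)
a = 0.75, b = 1.75, n = 10
h = (b - a)/n = 0.100000

Trapezoidal rule: (h/2)[f(x₀) + 2f(x₁) + 2f(x₂) + ... + f(xₙ)]

x_0 = 0.7500, f(x_0) = 0.571429, coefficient = 1
x_1 = 0.8500, f(x_1) = 0.540541, coefficient = 2
x_2 = 0.9500, f(x_2) = 0.512821, coefficient = 2
x_3 = 1.0500, f(x_3) = 0.487805, coefficient = 2
x_4 = 1.1500, f(x_4) = 0.465116, coefficient = 2
x_5 = 1.2500, f(x_5) = 0.444444, coefficient = 2
x_6 = 1.3500, f(x_6) = 0.425532, coefficient = 2
x_7 = 1.4500, f(x_7) = 0.408163, coefficient = 2
x_8 = 1.5500, f(x_8) = 0.392157, coefficient = 2
x_9 = 1.6500, f(x_9) = 0.377358, coefficient = 2
x_10 = 1.7500, f(x_10) = 0.363636, coefficient = 1

I ≈ (0.100000/2) × 9.042939 = 0.452147
Exact value: 0.451985
Error: 0.000162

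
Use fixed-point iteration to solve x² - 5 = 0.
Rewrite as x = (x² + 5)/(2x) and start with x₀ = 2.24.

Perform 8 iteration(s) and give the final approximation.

Equation: x² - 5 = 0
Fixed-point form: x = (x² + 5)/(2x)
x₀ = 2.24

x_1 = g(2.240000) = 2.236071
x_2 = g(2.236071) = 2.236068
x_3 = g(2.236068) = 2.236068
x_4 = g(2.236068) = 2.236068
x_5 = g(2.236068) = 2.236068
x_6 = g(2.236068) = 2.236068
x_7 = g(2.236068) = 2.236068
x_8 = g(2.236068) = 2.236068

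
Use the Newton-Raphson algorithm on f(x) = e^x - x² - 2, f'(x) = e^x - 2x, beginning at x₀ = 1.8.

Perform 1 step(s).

f(x) = e^x - x² - 2
f'(x) = e^x - 2x
x₀ = 1.8

Newton-Raphson formula: x_{n+1} = x_n - f(x_n)/f'(x_n)

Iteration 1:
  f(1.800000) = 0.809647
  f'(1.800000) = 2.449647
  x_1 = 1.800000 - 0.809647/2.449647 = 1.469484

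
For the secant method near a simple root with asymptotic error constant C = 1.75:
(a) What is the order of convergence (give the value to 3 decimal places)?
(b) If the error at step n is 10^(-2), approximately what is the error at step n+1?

(a) Secant method has superlinear convergence with order φ = (1+√5)/2 ≈ 1.618.
    This means |e_{n+1}| ≈ C|e_n|^1.618.

(b) With |e_n| = 10^(-2) and C = 1.75:
    |e_{n+1}| ≈ 1.75 × (10^(-2))^1.618 = 1.75 × 10^(-3.24)

(a) ≈ 1.618 (golden ratio); (b) |e_{n+1}| ≈ 1.016e-03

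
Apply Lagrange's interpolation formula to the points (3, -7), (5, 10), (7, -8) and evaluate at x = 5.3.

Lagrange interpolation formula:
P(x) = Σ yᵢ × Lᵢ(x)
where Lᵢ(x) = Π_{j≠i} (x - xⱼ)/(xᵢ - xⱼ)

L_0(5.3) = (5.3 - 5)/(3 - 5) × (5.3 - 7)/(3 - 7) = -0.063750
L_1(5.3) = (5.3 - 3)/(5 - 3) × (5.3 - 7)/(5 - 7) = 0.977500
L_2(5.3) = (5.3 - 3)/(7 - 3) × (5.3 - 5)/(7 - 5) = 0.086250

P(5.3) = (-7)×L_0(5.3) + 10×L_1(5.3) + (-8)×L_2(5.3)
P(5.3) = 9.531250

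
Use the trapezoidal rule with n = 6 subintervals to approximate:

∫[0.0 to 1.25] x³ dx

f(x) = x³
a = 0.0, b = 1.25, n = 6
h = (b - a)/n = 0.208333

Trapezoidal rule: (h/2)[f(x₀) + 2f(x₁) + 2f(x₂) + ... + f(xₙ)]

x_0 = 0.0000, f(x_0) = 0.000000, coefficient = 1
x_1 = 0.2083, f(x_1) = 0.009042, coefficient = 2
x_2 = 0.4167, f(x_2) = 0.072338, coefficient = 2
x_3 = 0.6250, f(x_3) = 0.244141, coefficient = 2
x_4 = 0.8333, f(x_4) = 0.578704, coefficient = 2
x_5 = 1.0417, f(x_5) = 1.130281, coefficient = 2
x_6 = 1.2500, f(x_6) = 1.953125, coefficient = 1

I ≈ (0.208333/2) × 6.022135 = 0.627306
Exact value: 0.610352
Error: 0.016954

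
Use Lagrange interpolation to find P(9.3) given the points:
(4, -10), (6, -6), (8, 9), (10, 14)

Lagrange interpolation formula:
P(x) = Σ yᵢ × Lᵢ(x)
where Lᵢ(x) = Π_{j≠i} (x - xⱼ)/(xᵢ - xⱼ)

L_0(9.3) = (9.3 - 6)/(4 - 6) × (9.3 - 8)/(4 - 8) × (9.3 - 10)/(4 - 10) = 0.062562
L_1(9.3) = (9.3 - 4)/(6 - 4) × (9.3 - 8)/(6 - 8) × (9.3 - 10)/(6 - 10) = -0.301437
L_2(9.3) = (9.3 - 4)/(8 - 4) × (9.3 - 6)/(8 - 6) × (9.3 - 10)/(8 - 10) = 0.765187
L_3(9.3) = (9.3 - 4)/(10 - 4) × (9.3 - 6)/(10 - 6) × (9.3 - 8)/(10 - 8) = 0.473688

P(9.3) = (-10)×L_0(9.3) + (-6)×L_1(9.3) + 9×L_2(9.3) + 14×L_3(9.3)
P(9.3) = 14.701313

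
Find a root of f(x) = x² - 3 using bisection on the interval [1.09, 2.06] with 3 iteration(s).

f(x) = x² - 3
Initial interval: [1.09, 2.06]

Iteration 1:
  c_1 = (1.090000 + 2.060000)/2 = 1.575000
  f(c_1) = f(1.575000) = -0.519375
  f(a) × f(c) ≥ 0, new interval: [1.575000, 2.060000]
Iteration 2:
  c_2 = (1.575000 + 2.060000)/2 = 1.817500
  f(c_2) = f(1.817500) = 0.303306
  f(a) × f(c) < 0, new interval: [1.575000, 1.817500]
Iteration 3:
  c_3 = (1.575000 + 1.817500)/2 = 1.696250
  f(c_3) = f(1.696250) = -0.122736
  f(a) × f(c) ≥ 0, new interval: [1.696250, 1.817500]

After 3 iteration(s), the approximation is c_3 = 1.696250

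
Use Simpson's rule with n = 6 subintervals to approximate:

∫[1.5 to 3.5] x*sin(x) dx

f(x) = x*sin(x)
a = 1.5, b = 3.5, n = 6
h = (b - a)/n = 0.333333

Simpson's rule: (h/3)[f(x₀) + 4f(x₁) + 2f(x₂) + ... + f(xₙ)]

x_0 = 1.5000, f(x_0) = 1.496242, coefficient = 1
x_1 = 1.8333, f(x_1) = 1.770514, coefficient = 4
x_2 = 2.1667, f(x_2) = 1.793264, coefficient = 2
x_3 = 2.5000, f(x_3) = 1.496180, coefficient = 4
x_4 = 2.8333, f(x_4) = 0.859635, coefficient = 2
x_5 = 3.1667, f(x_5) = -0.079393, coefficient = 4
x_6 = 3.5000, f(x_6) = -1.227741, coefficient = 1

I ≈ (0.333333/3) × 18.323503 = 2.035945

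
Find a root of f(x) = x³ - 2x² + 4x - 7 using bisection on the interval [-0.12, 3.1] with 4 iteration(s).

f(x) = x³ - 2x² + 4x - 7
Initial interval: [-0.12, 3.1]

Iteration 1:
  c_1 = (-0.120000 + 3.100000)/2 = 1.490000
  f(c_1) = f(1.490000) = -2.172251
  f(a) × f(c) ≥ 0, new interval: [1.490000, 3.100000]
Iteration 2:
  c_2 = (1.490000 + 3.100000)/2 = 2.295000
  f(c_2) = f(2.295000) = 3.733772
  f(a) × f(c) < 0, new interval: [1.490000, 2.295000]
Iteration 3:
  c_3 = (1.490000 + 2.295000)/2 = 1.892500
  f(c_3) = f(1.892500) = 0.184983
  f(a) × f(c) < 0, new interval: [1.490000, 1.892500]
Iteration 4:
  c_4 = (1.490000 + 1.892500)/2 = 1.691250
  f(c_4) = f(1.691250) = -1.118126
  f(a) × f(c) ≥ 0, new interval: [1.691250, 1.892500]

After 4 iteration(s), the approximation is c_4 = 1.691250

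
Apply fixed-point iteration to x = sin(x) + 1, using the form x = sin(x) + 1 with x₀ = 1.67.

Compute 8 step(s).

Equation: x = sin(x) + 1
Fixed-point form: x = sin(x) + 1
x₀ = 1.67

x_1 = g(1.670000) = 1.995083
x_2 = g(1.995083) = 1.911332
x_3 = g(1.911332) = 1.942576
x_4 = g(1.942576) = 1.931682
x_5 = g(1.931682) = 1.935584
x_6 = g(1.935584) = 1.934199
x_7 = g(1.934199) = 1.934693
x_8 = g(1.934693) = 1.934517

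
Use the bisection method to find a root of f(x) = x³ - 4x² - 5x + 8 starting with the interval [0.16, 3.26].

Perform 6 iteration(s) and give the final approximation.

f(x) = x³ - 4x² - 5x + 8
Initial interval: [0.16, 3.26]

Iteration 1:
  c_1 = (0.160000 + 3.260000)/2 = 1.710000
  f(c_1) = f(1.710000) = -7.246189
  f(a) × f(c) < 0, new interval: [0.160000, 1.710000]
Iteration 2:
  c_2 = (0.160000 + 1.710000)/2 = 0.935000
  f(c_2) = f(0.935000) = 0.645500
  f(a) × f(c) ≥ 0, new interval: [0.935000, 1.710000]
Iteration 3:
  c_3 = (0.935000 + 1.710000)/2 = 1.322500
  f(c_3) = f(1.322500) = -3.295464
  f(a) × f(c) < 0, new interval: [0.935000, 1.322500]
Iteration 4:
  c_4 = (0.935000 + 1.322500)/2 = 1.128750
  f(c_4) = f(1.128750) = -1.301942
  f(a) × f(c) < 0, new interval: [0.935000, 1.128750]
Iteration 5:
  c_5 = (0.935000 + 1.128750)/2 = 1.031875
  f(c_5) = f(1.031875) = -0.319734
  f(a) × f(c) < 0, new interval: [0.935000, 1.031875]
Iteration 6:
  c_6 = (0.935000 + 1.031875)/2 = 0.983437
  f(c_6) = f(0.983437) = 0.165346
  f(a) × f(c) ≥ 0, new interval: [0.983437, 1.031875]

After 6 iteration(s), the approximation is c_6 = 0.983437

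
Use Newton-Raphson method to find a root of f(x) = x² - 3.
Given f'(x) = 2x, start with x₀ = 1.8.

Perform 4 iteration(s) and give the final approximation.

f(x) = x² - 3
f'(x) = 2x
x₀ = 1.8

Newton-Raphson formula: x_{n+1} = x_n - f(x_n)/f'(x_n)

Iteration 1:
  f(1.800000) = 0.240000
  f'(1.800000) = 3.600000
  x_1 = 1.800000 - 0.240000/3.600000 = 1.733333
Iteration 2:
  f(1.733333) = 0.004444
  f'(1.733333) = 3.466667
  x_2 = 1.733333 - 0.004444/3.466667 = 1.732051
Iteration 3:
  f(1.732051) = 0.000002
  f'(1.732051) = 3.464103
  x_3 = 1.732051 - 0.000002/3.464103 = 1.732051
Iteration 4:
  f(1.732051) = 0.000000
  f'(1.732051) = 3.464102
  x_4 = 1.732051 - 0.000000/3.464102 = 1.732051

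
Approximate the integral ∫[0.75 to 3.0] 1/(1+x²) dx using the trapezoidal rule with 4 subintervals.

f(x) = 1/(1+x²)
a = 0.75, b = 3.0, n = 4
h = (b - a)/n = 0.562500

Trapezoidal rule: (h/2)[f(x₀) + 2f(x₁) + 2f(x₂) + ... + f(xₙ)]

x_0 = 0.7500, f(x_0) = 0.640000, coefficient = 1
x_1 = 1.3125, f(x_1) = 0.367288, coefficient = 2
x_2 = 1.8750, f(x_2) = 0.221453, coefficient = 2
x_3 = 2.4375, f(x_3) = 0.144063, coefficient = 2
x_4 = 3.0000, f(x_4) = 0.100000, coefficient = 1

I ≈ (0.562500/2) × 2.205609 = 0.620328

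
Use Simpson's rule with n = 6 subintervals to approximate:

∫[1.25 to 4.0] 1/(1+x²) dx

f(x) = 1/(1+x²)
a = 1.25, b = 4.0, n = 6
h = (b - a)/n = 0.458333

Simpson's rule: (h/3)[f(x₀) + 4f(x₁) + 2f(x₂) + ... + f(xₙ)]

x_0 = 1.2500, f(x_0) = 0.390244, coefficient = 1
x_1 = 1.7083, f(x_1) = 0.255206, coefficient = 4
x_2 = 2.1667, f(x_2) = 0.175610, coefficient = 2
x_3 = 2.6250, f(x_3) = 0.126733, coefficient = 4
x_4 = 3.0833, f(x_4) = 0.095175, coefficient = 2
x_5 = 3.5417, f(x_5) = 0.073837, coefficient = 4
x_6 = 4.0000, f(x_6) = 0.058824, coefficient = 1

I ≈ (0.458333/3) × 2.813739 = 0.429877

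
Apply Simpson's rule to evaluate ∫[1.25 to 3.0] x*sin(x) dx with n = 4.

f(x) = x*sin(x)
a = 1.25, b = 3.0, n = 4
h = (b - a)/n = 0.437500

Simpson's rule: (h/3)[f(x₀) + 4f(x₁) + 2f(x₂) + ... + f(xₙ)]

x_0 = 1.2500, f(x_0) = 1.186231, coefficient = 1
x_1 = 1.6875, f(x_1) = 1.676021, coefficient = 4
x_2 = 2.1250, f(x_2) = 1.806930, coefficient = 2
x_3 = 2.5625, f(x_3) = 1.402366, coefficient = 4
x_4 = 3.0000, f(x_4) = 0.423360, coefficient = 1

I ≈ (0.437500/3) × 17.536999 = 2.557479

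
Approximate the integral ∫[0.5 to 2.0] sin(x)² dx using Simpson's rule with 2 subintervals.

f(x) = sin(x)²
a = 0.5, b = 2.0, n = 2
h = (b - a)/n = 0.750000

Simpson's rule: (h/3)[f(x₀) + 4f(x₁) + 2f(x₂) + ... + f(xₙ)]

x_0 = 0.5000, f(x_0) = 0.229849, coefficient = 1
x_1 = 1.2500, f(x_1) = 0.900572, coefficient = 4
x_2 = 2.0000, f(x_2) = 0.826822, coefficient = 1

I ≈ (0.750000/3) × 4.658958 = 1.164739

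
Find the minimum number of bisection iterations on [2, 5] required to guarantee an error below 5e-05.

We need (b-a)/2^n ≤ 5e-05
(5 - 2)/2^n ≤ 5e-05
3/2^n ≤ 5e-05
2^n ≥ 60000
n ≥ log₂(60000) = 15.87
n ≥ 16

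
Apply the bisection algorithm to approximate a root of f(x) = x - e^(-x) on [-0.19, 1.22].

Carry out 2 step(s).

f(x) = x - e^(-x)
Initial interval: [-0.19, 1.22]

Iteration 1:
  c_1 = (-0.190000 + 1.220000)/2 = 0.515000
  f(c_1) = f(0.515000) = -0.082501
  f(a) × f(c) ≥ 0, new interval: [0.515000, 1.220000]
Iteration 2:
  c_2 = (0.515000 + 1.220000)/2 = 0.867500
  f(c_2) = f(0.867500) = 0.447500
  f(a) × f(c) < 0, new interval: [0.515000, 0.867500]

After 2 iteration(s), the approximation is c_2 = 0.867500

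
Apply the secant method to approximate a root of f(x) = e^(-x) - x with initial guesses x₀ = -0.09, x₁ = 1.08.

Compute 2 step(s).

f(x) = e^(-x) - x
x₀ = -0.09, x₁ = 1.08

Secant formula: x_{n+1} = x_n - f(x_n)(x_n - x_{n-1})/(f(x_n) - f(x_{n-1}))

Iteration 1:
  f(-0.090000) = 1.184174
  f(1.080000) = -0.740404
  x_2 = 1.080000 - (-0.740404)×(1.080000 - (-0.090000))/(-0.740404 - 1.184174)
       = 0.629889
Iteration 2:
  f(1.080000) = -0.740404
  f(0.629889) = -0.097239
  x_3 = 0.629889 - (-0.097239)×(0.629889 - 1.080000)/(-0.097239 - (-0.740404))
       = 0.561838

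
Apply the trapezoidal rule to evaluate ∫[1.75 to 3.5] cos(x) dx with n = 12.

f(x) = cos(x)
a = 1.75, b = 3.5, n = 12
h = (b - a)/n = 0.145833

Trapezoidal rule: (h/2)[f(x₀) + 2f(x₁) + 2f(x₂) + ... + f(xₙ)]

x_0 = 1.7500, f(x_0) = -0.178246, coefficient = 1
x_1 = 1.8958, f(x_1) = -0.319344, coefficient = 2
x_2 = 2.0417, f(x_2) = -0.453662, coefficient = 2
x_3 = 2.1875, f(x_3) = -0.578349, coefficient = 2
x_4 = 2.3333, f(x_4) = -0.690758, coefficient = 2
x_5 = 2.4792, f(x_5) = -0.788502, coefficient = 2
x_6 = 2.6250, f(x_6) = -0.869507, coefficient = 2
x_7 = 2.7708, f(x_7) = -0.932052, coefficient = 2
x_8 = 2.9167, f(x_8) = -0.974811, coefficient = 2
x_9 = 3.0625, f(x_9) = -0.996874, coefficient = 2
x_10 = 3.2083, f(x_10) = -0.997774, coefficient = 2
x_11 = 3.3542, f(x_11) = -0.977491, coefficient = 2
x_12 = 3.5000, f(x_12) = -0.936457, coefficient = 1

I ≈ (0.145833/2) × -18.272952 = -1.332403
Exact value: -1.334769
Error: 0.002366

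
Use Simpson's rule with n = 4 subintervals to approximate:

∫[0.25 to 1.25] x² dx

f(x) = x²
a = 0.25, b = 1.25, n = 4
h = (b - a)/n = 0.250000

Simpson's rule: (h/3)[f(x₀) + 4f(x₁) + 2f(x₂) + ... + f(xₙ)]

x_0 = 0.2500, f(x_0) = 0.062500, coefficient = 1
x_1 = 0.5000, f(x_1) = 0.250000, coefficient = 4
x_2 = 0.7500, f(x_2) = 0.562500, coefficient = 2
x_3 = 1.0000, f(x_3) = 1.000000, coefficient = 4
x_4 = 1.2500, f(x_4) = 1.562500, coefficient = 1

I ≈ (0.250000/3) × 7.750000 = 0.645833
Exact value: 0.645833
Error: 0.000000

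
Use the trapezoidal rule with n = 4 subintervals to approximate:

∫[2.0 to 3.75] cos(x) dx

f(x) = cos(x)
a = 2.0, b = 3.75, n = 4
h = (b - a)/n = 0.437500

Trapezoidal rule: (h/2)[f(x₀) + 2f(x₁) + 2f(x₂) + ... + f(xₙ)]

x_0 = 2.0000, f(x_0) = -0.416147, coefficient = 1
x_1 = 2.4375, f(x_1) = -0.762199, coefficient = 2
x_2 = 2.8750, f(x_2) = -0.964674, coefficient = 2
x_3 = 3.3125, f(x_3) = -0.985431, coefficient = 2
x_4 = 3.7500, f(x_4) = -0.820559, coefficient = 1

I ≈ (0.437500/2) × -6.661315 = -1.457163
Exact value: -1.480859
Error: 0.023696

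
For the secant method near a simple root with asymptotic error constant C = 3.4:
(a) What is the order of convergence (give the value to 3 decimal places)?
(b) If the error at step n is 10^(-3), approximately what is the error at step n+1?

(a) Secant method has superlinear convergence with order φ = (1+√5)/2 ≈ 1.618.
    This means |e_{n+1}| ≈ C|e_n|^1.618.

(b) With |e_n| = 10^(-3) and C = 3.4:
    |e_{n+1}| ≈ 3.4 × (10^(-3))^1.618 = 3.4 × 10^(-4.85)

(a) ≈ 1.618 (golden ratio); (b) |e_{n+1}| ≈ 4.757e-05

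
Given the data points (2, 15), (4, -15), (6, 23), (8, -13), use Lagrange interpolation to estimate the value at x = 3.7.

Lagrange interpolation formula:
P(x) = Σ yᵢ × Lᵢ(x)
where Lᵢ(x) = Π_{j≠i} (x - xⱼ)/(xᵢ - xⱼ)

L_0(3.7) = (3.7 - 4)/(2 - 4) × (3.7 - 6)/(2 - 6) × (3.7 - 8)/(2 - 8) = 0.061812
L_1(3.7) = (3.7 - 2)/(4 - 2) × (3.7 - 6)/(4 - 6) × (3.7 - 8)/(4 - 8) = 1.050812
L_2(3.7) = (3.7 - 2)/(6 - 2) × (3.7 - 4)/(6 - 4) × (3.7 - 8)/(6 - 8) = -0.137062
L_3(3.7) = (3.7 - 2)/(8 - 2) × (3.7 - 4)/(8 - 4) × (3.7 - 6)/(8 - 6) = 0.024437

P(3.7) = 15×L_0(3.7) + (-15)×L_1(3.7) + 23×L_2(3.7) + (-13)×L_3(3.7)
P(3.7) = -18.305125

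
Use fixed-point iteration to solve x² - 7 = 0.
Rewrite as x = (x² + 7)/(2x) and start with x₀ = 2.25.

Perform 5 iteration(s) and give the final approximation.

Equation: x² - 7 = 0
Fixed-point form: x = (x² + 7)/(2x)
x₀ = 2.25

x_1 = g(2.250000) = 2.680556
x_2 = g(2.680556) = 2.645977
x_3 = g(2.645977) = 2.645751
x_4 = g(2.645751) = 2.645751
x_5 = g(2.645751) = 2.645751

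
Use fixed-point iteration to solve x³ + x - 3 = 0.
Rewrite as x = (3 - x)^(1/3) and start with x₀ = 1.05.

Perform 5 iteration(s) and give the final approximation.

Equation: x³ + x - 3 = 0
Fixed-point form: x = (3 - x)^(1/3)
x₀ = 1.05

x_1 = g(1.050000) = 1.249333
x_2 = g(1.249333) = 1.205224
x_3 = g(1.205224) = 1.215262
x_4 = g(1.215262) = 1.212993
x_5 = g(1.212993) = 1.213507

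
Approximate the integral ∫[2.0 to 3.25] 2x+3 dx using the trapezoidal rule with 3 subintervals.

f(x) = 2x+3
a = 2.0, b = 3.25, n = 3
h = (b - a)/n = 0.416667

Trapezoidal rule: (h/2)[f(x₀) + 2f(x₁) + 2f(x₂) + ... + f(xₙ)]

x_0 = 2.0000, f(x_0) = 7.000000, coefficient = 1
x_1 = 2.4167, f(x_1) = 7.833333, coefficient = 2
x_2 = 2.8333, f(x_2) = 8.666667, coefficient = 2
x_3 = 3.2500, f(x_3) = 9.500000, coefficient = 1

I ≈ (0.416667/2) × 49.500000 = 10.312500
Exact value: 10.312500
Error: 0.000000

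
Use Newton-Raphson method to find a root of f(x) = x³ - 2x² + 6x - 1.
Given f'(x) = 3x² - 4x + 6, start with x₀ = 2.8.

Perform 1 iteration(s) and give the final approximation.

f(x) = x³ - 2x² + 6x - 1
f'(x) = 3x² - 4x + 6
x₀ = 2.8

Newton-Raphson formula: x_{n+1} = x_n - f(x_n)/f'(x_n)

Iteration 1:
  f(2.800000) = 22.072000
  f'(2.800000) = 18.320000
  x_1 = 2.800000 - 22.072000/18.320000 = 1.595197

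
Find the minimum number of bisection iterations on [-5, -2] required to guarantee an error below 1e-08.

We need (b-a)/2^n ≤ 1e-08
(-2 - (-5))/2^n ≤ 1e-08
3/2^n ≤ 1e-08
2^n ≥ 300000000
n ≥ log₂(300000000) = 28.16
n ≥ 29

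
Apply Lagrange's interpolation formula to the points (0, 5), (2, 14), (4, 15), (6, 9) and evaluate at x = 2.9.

Lagrange interpolation formula:
P(x) = Σ yᵢ × Lᵢ(x)
where Lᵢ(x) = Π_{j≠i} (x - xⱼ)/(xᵢ - xⱼ)

L_0(2.9) = (2.9 - 2)/(0 - 2) × (2.9 - 4)/(0 - 4) × (2.9 - 6)/(0 - 6) = -0.063938
L_1(2.9) = (2.9 - 0)/(2 - 0) × (2.9 - 4)/(2 - 4) × (2.9 - 6)/(2 - 6) = 0.618062
L_2(2.9) = (2.9 - 0)/(4 - 0) × (2.9 - 2)/(4 - 2) × (2.9 - 6)/(4 - 6) = 0.505687
L_3(2.9) = (2.9 - 0)/(6 - 0) × (2.9 - 2)/(6 - 2) × (2.9 - 4)/(6 - 4) = -0.059812

P(2.9) = 5×L_0(2.9) + 14×L_1(2.9) + 15×L_2(2.9) + 9×L_3(2.9)
P(2.9) = 15.380187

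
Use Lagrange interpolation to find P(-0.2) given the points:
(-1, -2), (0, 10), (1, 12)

Lagrange interpolation formula:
P(x) = Σ yᵢ × Lᵢ(x)
where Lᵢ(x) = Π_{j≠i} (x - xⱼ)/(xᵢ - xⱼ)

L_0(-0.2) = (-0.2 - 0)/(-1 - 0) × (-0.2 - 1)/(-1 - 1) = 0.120000
L_1(-0.2) = (-0.2 - (-1))/(0 - (-1)) × (-0.2 - 1)/(0 - 1) = 0.960000
L_2(-0.2) = (-0.2 - (-1))/(1 - (-1)) × (-0.2 - 0)/(1 - 0) = -0.080000

P(-0.2) = (-2)×L_0(-0.2) + 10×L_1(-0.2) + 12×L_2(-0.2)
P(-0.2) = 8.400000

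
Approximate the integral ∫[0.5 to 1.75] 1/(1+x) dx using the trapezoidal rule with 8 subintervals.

f(x) = 1/(1+x)
a = 0.5, b = 1.75, n = 8
h = (b - a)/n = 0.156250

Trapezoidal rule: (h/2)[f(x₀) + 2f(x₁) + 2f(x₂) + ... + f(xₙ)]

x_0 = 0.5000, f(x_0) = 0.666667, coefficient = 1
x_1 = 0.6562, f(x_1) = 0.603774, coefficient = 2
x_2 = 0.8125, f(x_2) = 0.551724, coefficient = 2
x_3 = 0.9688, f(x_3) = 0.507937, coefficient = 2
x_4 = 1.1250, f(x_4) = 0.470588, coefficient = 2
x_5 = 1.2812, f(x_5) = 0.438356, coefficient = 2
x_6 = 1.4375, f(x_6) = 0.410256, coefficient = 2
x_7 = 1.5938, f(x_7) = 0.385542, coefficient = 2
x_8 = 1.7500, f(x_8) = 0.363636, coefficient = 1

I ≈ (0.156250/2) × 7.766657 = 0.606770
Exact value: 0.606136
Error: 0.000634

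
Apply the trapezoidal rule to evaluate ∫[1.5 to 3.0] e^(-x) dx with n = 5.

f(x) = e^(-x)
a = 1.5, b = 3.0, n = 5
h = (b - a)/n = 0.300000

Trapezoidal rule: (h/2)[f(x₀) + 2f(x₁) + 2f(x₂) + ... + f(xₙ)]

x_0 = 1.5000, f(x_0) = 0.223130, coefficient = 1
x_1 = 1.8000, f(x_1) = 0.165299, coefficient = 2
x_2 = 2.1000, f(x_2) = 0.122456, coefficient = 2
x_3 = 2.4000, f(x_3) = 0.090718, coefficient = 2
x_4 = 2.7000, f(x_4) = 0.067206, coefficient = 2
x_5 = 3.0000, f(x_5) = 0.049787, coefficient = 1

I ≈ (0.300000/2) × 1.164275 = 0.174641
Exact value: 0.173343
Error: 0.001298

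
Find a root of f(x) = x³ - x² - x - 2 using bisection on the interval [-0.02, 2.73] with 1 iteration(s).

f(x) = x³ - x² - x - 2
Initial interval: [-0.02, 2.73]

Iteration 1:
  c_1 = (-0.020000 + 2.730000)/2 = 1.355000
  f(c_1) = f(1.355000) = -2.703211
  f(a) × f(c) ≥ 0, new interval: [1.355000, 2.730000]

After 1 iteration(s), the approximation is c_1 = 1.355000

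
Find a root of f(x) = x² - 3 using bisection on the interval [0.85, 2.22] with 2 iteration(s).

f(x) = x² - 3
Initial interval: [0.85, 2.22]

Iteration 1:
  c_1 = (0.850000 + 2.220000)/2 = 1.535000
  f(c_1) = f(1.535000) = -0.643775
  f(a) × f(c) ≥ 0, new interval: [1.535000, 2.220000]
Iteration 2:
  c_2 = (1.535000 + 2.220000)/2 = 1.877500
  f(c_2) = f(1.877500) = 0.525006
  f(a) × f(c) < 0, new interval: [1.535000, 1.877500]

After 2 iteration(s), the approximation is c_2 = 1.877500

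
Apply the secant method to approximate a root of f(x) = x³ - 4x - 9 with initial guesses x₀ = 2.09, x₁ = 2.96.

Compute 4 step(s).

f(x) = x³ - 4x - 9
x₀ = 2.09, x₁ = 2.96

Secant formula: x_{n+1} = x_n - f(x_n)(x_n - x_{n-1})/(f(x_n) - f(x_{n-1}))

Iteration 1:
  f(2.090000) = -8.230671
  f(2.960000) = 5.094336
  x_2 = 2.960000 - 5.094336×(2.960000 - 2.090000)/(5.094336 - (-8.230671))
       = 2.627387
Iteration 2:
  f(2.960000) = 5.094336
  f(2.627387) = -1.372271
  x_3 = 2.627387 - (-1.372271)×(2.627387 - 2.960000)/(-1.372271 - 5.094336)
       = 2.697970
Iteration 3:
  f(2.627387) = -1.372271
  f(2.697970) = -0.153237
  x_4 = 2.697970 - (-0.153237)×(2.697970 - 2.627387)/(-0.153237 - (-1.372271))
       = 2.706843
Iteration 4:
  f(2.697970) = -0.153237
  f(2.706843) = 0.005663
  x_5 = 2.706843 - 0.005663×(2.706843 - 2.697970)/(0.005663 - (-0.153237))
       = 2.706527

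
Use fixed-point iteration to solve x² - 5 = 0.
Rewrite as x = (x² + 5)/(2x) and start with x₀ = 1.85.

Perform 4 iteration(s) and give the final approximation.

Equation: x² - 5 = 0
Fixed-point form: x = (x² + 5)/(2x)
x₀ = 1.85

x_1 = g(1.850000) = 2.276351
x_2 = g(2.276351) = 2.236424
x_3 = g(2.236424) = 2.236068
x_4 = g(2.236068) = 2.236068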